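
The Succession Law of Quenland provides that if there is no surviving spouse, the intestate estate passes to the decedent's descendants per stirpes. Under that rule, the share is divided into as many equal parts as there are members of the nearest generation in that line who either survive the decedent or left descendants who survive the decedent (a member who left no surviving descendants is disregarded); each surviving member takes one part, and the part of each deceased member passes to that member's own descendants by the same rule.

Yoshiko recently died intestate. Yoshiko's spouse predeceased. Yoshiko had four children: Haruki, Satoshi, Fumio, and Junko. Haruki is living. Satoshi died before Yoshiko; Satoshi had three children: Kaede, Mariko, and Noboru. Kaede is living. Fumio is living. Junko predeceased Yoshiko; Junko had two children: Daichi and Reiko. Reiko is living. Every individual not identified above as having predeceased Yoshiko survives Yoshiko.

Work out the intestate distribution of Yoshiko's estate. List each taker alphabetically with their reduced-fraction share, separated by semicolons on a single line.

Daichi 1/8; Fumio 1/4; Haruki 1/4; Kaede 1/12; Mariko 1/12; Noboru 1/12; Reiko 1/8

There is no surviving spouse, so the entire estate passes to Yoshiko's descendants per stirpes.
The estate is divided into 4 equal shares of 1/4 among Haruki, Satoshi, Fumio, Junko.
Haruki is living and takes 1/4.
Satoshi predeceased; the 1/4 allotted to Satoshi's branch passes to Satoshi's issue by representation.
The 1/4 is divided into 3 equal shares of 1/12 among Kaede, Mariko, Noboru.
Kaede is living and takes 1/12.
Mariko is living and takes 1/12.
Noboru is living and takes 1/12.
Fumio is living and takes 1/4.
Junko predeceased; the 1/4 allotted to Junko's branch passes to Junko's issue by representation.
The 1/4 is divided into 2 equal shares of 1/8 among Daichi, Reiko.
Daichi is living and takes 1/8.
Reiko is living and takes 1/8.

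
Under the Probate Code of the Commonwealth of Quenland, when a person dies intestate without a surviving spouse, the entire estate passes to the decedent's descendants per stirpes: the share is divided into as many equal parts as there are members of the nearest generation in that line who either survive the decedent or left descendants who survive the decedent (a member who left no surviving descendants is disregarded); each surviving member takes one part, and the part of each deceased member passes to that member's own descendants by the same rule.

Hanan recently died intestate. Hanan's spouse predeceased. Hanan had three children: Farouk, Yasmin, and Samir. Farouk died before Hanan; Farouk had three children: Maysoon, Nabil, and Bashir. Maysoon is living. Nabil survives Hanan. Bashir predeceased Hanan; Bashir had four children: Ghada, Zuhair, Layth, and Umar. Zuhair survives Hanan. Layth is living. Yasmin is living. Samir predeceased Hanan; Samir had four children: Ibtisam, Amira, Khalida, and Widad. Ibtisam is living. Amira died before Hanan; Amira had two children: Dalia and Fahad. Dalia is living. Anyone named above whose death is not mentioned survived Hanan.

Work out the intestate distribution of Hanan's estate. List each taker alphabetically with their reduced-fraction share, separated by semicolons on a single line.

Dalia 1/24; Fahad 1/24; Ghada 1/36; Ibtisam 1/12; Khalida 1/12; Layth 1/36; Maysoon 1/9; Nabil 1/9; Umar 1/36; Widad 1/12; Yasmin 1/3; Zuhair 1/36

There is no surviving spouse, so the entire estate passes to Hanan's descendants per stirpes.
The estate is divided into 3 equal shares of 1/3 among Farouk, Yasmin, Samir.
Farouk predeceased; the 1/3 allotted to Farouk's branch passes to Farouk's issue by representation.
The 1/3 is divided into 3 equal shares of 1/9 among Maysoon, Nabil, Bashir.
Maysoon is living and takes 1/9.
Nabil is living and takes 1/9.
Bashir predeceased; the 1/9 allotted to Bashir's branch passes to Bashir's issue by representation.
The 1/9 is divided into 4 equal shares of 1/36 among Ghada, Zuhair, Layth, Umar.
Ghada is living and takes 1/36.
Zuhair is living and takes 1/36.
Layth is living and takes 1/36.
Umar is living and takes 1/36.
Yasmin is living and takes 1/3.
Samir predeceased; the 1/3 allotted to Samir's branch passes to Samir's issue by representation.
The 1/3 is divided into 4 equal shares of 1/12 among Ibtisam, Amira, Khalida, Widad.
Ibtisam is living and takes 1/12.
Amira predeceased; the 1/12 allotted to Amira's branch passes to Amira's issue by representation.
The 1/12 is divided into 2 equal shares of 1/24 among Dalia, Fahad.
Dalia is living and takes 1/24.
Fahad is living and takes 1/24.
Khalida is living and takes 1/12.
Widad is living and takes 1/12.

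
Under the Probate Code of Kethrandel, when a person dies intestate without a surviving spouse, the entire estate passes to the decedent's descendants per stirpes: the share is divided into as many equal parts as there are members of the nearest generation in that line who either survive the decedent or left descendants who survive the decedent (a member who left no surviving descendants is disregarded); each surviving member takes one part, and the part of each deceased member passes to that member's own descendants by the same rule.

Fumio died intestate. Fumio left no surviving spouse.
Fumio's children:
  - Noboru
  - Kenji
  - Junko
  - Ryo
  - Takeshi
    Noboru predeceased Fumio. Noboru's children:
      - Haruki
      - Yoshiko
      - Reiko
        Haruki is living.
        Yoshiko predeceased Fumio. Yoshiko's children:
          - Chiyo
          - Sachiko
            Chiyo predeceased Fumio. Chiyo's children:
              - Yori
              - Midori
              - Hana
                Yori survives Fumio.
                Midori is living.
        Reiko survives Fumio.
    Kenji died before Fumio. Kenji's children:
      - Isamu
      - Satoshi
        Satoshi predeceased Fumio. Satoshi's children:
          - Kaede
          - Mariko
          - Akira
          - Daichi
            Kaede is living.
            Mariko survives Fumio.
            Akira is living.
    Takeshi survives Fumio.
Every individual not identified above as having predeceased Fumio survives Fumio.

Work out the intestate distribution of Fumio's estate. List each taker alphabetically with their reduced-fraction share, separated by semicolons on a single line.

There is no surviving spouse, so the entire estate passes to Fumio's descendants per stirpes.
The estate is divided into 5 equal shares of 1/5 among Noboru, Kenji, Junko, Ryo, Takeshi.
Noboru predeceased; the 1/5 allotted to Noboru's branch passes to Noboru's issue by representation.
The 1/5 is divided into 3 equal shares of 1/15 among Haruki, Yoshiko, Reiko.
Haruki is living and takes 1/15.
Yoshiko predeceased; the 1/15 allotted to Yoshiko's branch passes to Yoshiko's issue by representation.
The 1/15 is divided into 2 equal shares of 1/30 among Chiyo, Sachiko.
Chiyo predeceased; the 1/30 allotted to Chiyo's branch passes to Chiyo's issue by representation.
The 1/30 is divided into 3 equal shares of 1/90 among Yori, Midori, Hana.
Yori is living and takes 1/90.
Midori is living and takes 1/90.
Hana is living and takes 1/90.
Sachiko is living and takes 1/30.
Reiko is living and takes 1/15.
Kenji predeceased; the 1/5 allotted to Kenji's branch passes to Kenji's issue by representation.
The 1/5 is divided into 2 equal shares of 1/10 among Isamu, Satoshi.
Isamu is living and takes 1/10.
Satoshi predeceased; the 1/10 allotted to Satoshi's branch passes to Satoshi's issue by representation.
The 1/10 is divided into 4 equal shares of 1/40 among Kaede, Mariko, Akira, Daichi.
Kaede is living and takes 1/40.
Mariko is living and takes 1/40.
Akira is living and takes 1/40.
Daichi is living and takes 1/40.
Junko is living and takes 1/5.
Ryo is living and takes 1/5.
Takeshi is living and takes 1/5.

Akira 1/40; Daichi 1/40; Hana 1/90; Haruki 1/15; Isamu 1/10; Junko 1/5; Kaede 1/40; Mariko 1/40; Midori 1/90; Reiko 1/15; Ryo 1/5; Sachiko 1/30; Takeshi 1/5; Yori 1/90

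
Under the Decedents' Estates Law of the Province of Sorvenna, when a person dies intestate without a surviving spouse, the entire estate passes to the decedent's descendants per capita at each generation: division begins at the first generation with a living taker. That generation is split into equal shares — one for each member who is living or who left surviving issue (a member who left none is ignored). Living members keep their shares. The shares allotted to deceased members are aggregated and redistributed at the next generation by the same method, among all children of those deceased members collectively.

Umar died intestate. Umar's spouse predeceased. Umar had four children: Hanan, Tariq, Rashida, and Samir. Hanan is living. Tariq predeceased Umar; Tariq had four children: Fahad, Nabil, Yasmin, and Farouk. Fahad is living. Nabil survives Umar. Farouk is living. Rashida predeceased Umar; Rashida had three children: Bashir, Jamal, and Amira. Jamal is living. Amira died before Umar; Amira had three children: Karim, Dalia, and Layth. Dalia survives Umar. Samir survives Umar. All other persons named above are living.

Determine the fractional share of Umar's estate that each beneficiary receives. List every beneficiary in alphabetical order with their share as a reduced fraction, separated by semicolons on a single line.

There is no surviving spouse, so the entire estate passes to Umar's descendants per capita at each generation.
At generation 1 (Hanan, Tariq, Rashida, Samir) there are 4 shares of (1)/4 = 1/4 each.
Living: Hanan and Samir — each takes 1/4.
Deceased: Tariq and Rashida. Their combined 1/2 is pooled and carried to generation 2.
At generation 2 (Fahad, Nabil, Yasmin, Farouk, Bashir, Jamal, Amira) there are 7 shares of (1/2)/7 = 1/14 each.
Living: Fahad, Nabil, Yasmin, Farouk, Bashir, and Jamal — each takes 1/14.
Deceased: Amira. That 1/14 share is carried to generation 3.
At generation 3 (Karim, Dalia, Layth) there are 3 shares of (1/14)/3 = 1/42 each.
Living: Karim, Dalia, and Layth — each takes 1/42.

Bashir 1/14; Dalia 1/42; Fahad 1/14; Farouk 1/14; Hanan 1/4; Jamal 1/14; Karim 1/42; Layth 1/42; Nabil 1/14; Samir 1/4; Yasmin 1/14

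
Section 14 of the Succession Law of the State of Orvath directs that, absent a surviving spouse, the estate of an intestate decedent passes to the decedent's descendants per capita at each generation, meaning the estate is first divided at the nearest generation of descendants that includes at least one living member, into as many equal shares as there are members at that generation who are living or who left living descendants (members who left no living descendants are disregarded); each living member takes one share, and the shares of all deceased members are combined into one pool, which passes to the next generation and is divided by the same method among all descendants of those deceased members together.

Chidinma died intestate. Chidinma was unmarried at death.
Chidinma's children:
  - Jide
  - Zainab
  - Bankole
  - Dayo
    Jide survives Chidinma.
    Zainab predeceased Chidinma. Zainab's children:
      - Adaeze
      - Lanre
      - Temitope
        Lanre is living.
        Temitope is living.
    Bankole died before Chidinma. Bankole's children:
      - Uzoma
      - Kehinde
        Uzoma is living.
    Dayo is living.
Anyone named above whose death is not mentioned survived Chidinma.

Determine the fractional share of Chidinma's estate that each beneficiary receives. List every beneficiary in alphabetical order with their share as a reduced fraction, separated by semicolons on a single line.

There is no surviving spouse, so the entire estate passes to Chidinma's descendants per capita at each generation.
At generation 1 (Jide, Zainab, Bankole, Dayo) there are 4 shares of (1)/4 = 1/4 each.
Living: Jide and Dayo — each takes 1/4.
Deceased: Zainab and Bankole. Their combined 1/2 is pooled and carried to generation 2.
At generation 2 (Adaeze, Lanre, Temitope, Uzoma, Kehinde) there are 5 shares of (1/2)/5 = 1/10 each.
Living: Adaeze, Lanre, Temitope, Uzoma, and Kehinde — each takes 1/10.

Adaeze 1/10; Dayo 1/4; Jide 1/4; Kehinde 1/10; Lanre 1/10; Temitope 1/10; Uzoma 1/10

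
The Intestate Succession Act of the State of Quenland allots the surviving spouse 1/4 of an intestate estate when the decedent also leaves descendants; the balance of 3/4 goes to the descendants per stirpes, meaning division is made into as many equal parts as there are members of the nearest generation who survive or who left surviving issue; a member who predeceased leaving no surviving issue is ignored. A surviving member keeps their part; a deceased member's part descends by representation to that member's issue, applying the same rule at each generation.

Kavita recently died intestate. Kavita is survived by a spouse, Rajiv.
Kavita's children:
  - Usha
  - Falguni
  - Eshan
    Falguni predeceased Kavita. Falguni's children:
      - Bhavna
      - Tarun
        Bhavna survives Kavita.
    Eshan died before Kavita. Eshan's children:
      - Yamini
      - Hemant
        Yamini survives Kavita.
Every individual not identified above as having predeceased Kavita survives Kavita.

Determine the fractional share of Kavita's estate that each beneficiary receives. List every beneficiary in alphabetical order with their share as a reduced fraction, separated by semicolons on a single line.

Rajiv, as surviving spouse, takes 1/4.
The remaining 3/4 passes to Kavita's descendants per stirpes.
The 3/4 is divided into 3 equal shares of 1/4 among Usha, Falguni, Eshan.
Usha is living and takes 1/4.
Falguni predeceased; the 1/4 allotted to Falguni's branch passes to Falguni's issue by representation.
The 1/4 is divided into 2 equal shares of 1/8 among Bhavna, Tarun.
Bhavna is living and takes 1/8.
Tarun is living and takes 1/8.
Eshan predeceased; the 1/4 allotted to Eshan's branch passes to Eshan's issue by representation.
The 1/4 is divided into 2 equal shares of 1/8 among Yamini, Hemant.
Yamini is living and takes 1/8.
Hemant is living and takes 1/8.

Bhavna 1/8; Hemant 1/8; Rajiv 1/4; Tarun 1/8; Usha 1/4; Yamini 1/8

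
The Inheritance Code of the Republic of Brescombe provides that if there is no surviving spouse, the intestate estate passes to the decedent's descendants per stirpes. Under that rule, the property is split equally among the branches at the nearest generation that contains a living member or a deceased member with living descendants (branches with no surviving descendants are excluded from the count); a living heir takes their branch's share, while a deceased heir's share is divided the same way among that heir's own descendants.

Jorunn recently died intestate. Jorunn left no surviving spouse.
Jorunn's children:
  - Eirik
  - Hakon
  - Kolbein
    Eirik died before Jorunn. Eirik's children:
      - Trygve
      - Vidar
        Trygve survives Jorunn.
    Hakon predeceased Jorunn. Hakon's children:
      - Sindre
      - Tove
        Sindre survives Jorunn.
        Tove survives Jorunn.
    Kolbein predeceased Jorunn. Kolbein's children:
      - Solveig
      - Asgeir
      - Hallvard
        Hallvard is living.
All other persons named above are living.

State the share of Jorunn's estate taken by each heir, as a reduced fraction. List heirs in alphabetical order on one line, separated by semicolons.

There is no surviving spouse, so the entire estate passes to Jorunn's descendants per stirpes.
The estate is divided into 3 equal shares of 1/3 among Eirik, Hakon, Kolbein.
Eirik predeceased; the 1/3 allotted to Eirik's branch passes to Eirik's issue by representation.
The 1/3 is divided into 2 equal shares of 1/6 among Trygve, Vidar.
Trygve is living and takes 1/6.
Vidar is living and takes 1/6.
Hakon predeceased; the 1/3 allotted to Hakon's branch passes to Hakon's issue by representation.
The 1/3 is divided into 2 equal shares of 1/6 among Sindre, Tove.
Sindre is living and takes 1/6.
Tove is living and takes 1/6.
Kolbein predeceased; the 1/3 allotted to Kolbein's branch passes to Kolbein's issue by representation.
The 1/3 is divided into 3 equal shares of 1/9 among Solveig, Asgeir, Hallvard.
Solveig is living and takes 1/9.
Asgeir is living and takes 1/9.
Hallvard is living and takes 1/9.

Asgeir 1/9; Hallvard 1/9; Sindre 1/6; Solveig 1/9; Tove 1/6; Trygve 1/6; Vidar 1/6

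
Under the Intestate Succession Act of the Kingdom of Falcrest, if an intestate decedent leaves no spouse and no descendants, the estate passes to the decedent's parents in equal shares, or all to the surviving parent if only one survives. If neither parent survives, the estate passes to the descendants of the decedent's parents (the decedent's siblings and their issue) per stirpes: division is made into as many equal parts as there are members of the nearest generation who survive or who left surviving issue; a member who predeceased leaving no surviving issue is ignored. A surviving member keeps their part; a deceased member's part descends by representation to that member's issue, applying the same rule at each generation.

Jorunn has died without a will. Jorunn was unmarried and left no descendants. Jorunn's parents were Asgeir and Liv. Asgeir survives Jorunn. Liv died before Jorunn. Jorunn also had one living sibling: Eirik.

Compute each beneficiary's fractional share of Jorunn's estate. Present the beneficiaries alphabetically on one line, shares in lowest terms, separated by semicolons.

Asgeir 1

Only one parent, Asgeir, survives, so Asgeir takes the entire estate. The siblings take nothing because a surviving parent has priority.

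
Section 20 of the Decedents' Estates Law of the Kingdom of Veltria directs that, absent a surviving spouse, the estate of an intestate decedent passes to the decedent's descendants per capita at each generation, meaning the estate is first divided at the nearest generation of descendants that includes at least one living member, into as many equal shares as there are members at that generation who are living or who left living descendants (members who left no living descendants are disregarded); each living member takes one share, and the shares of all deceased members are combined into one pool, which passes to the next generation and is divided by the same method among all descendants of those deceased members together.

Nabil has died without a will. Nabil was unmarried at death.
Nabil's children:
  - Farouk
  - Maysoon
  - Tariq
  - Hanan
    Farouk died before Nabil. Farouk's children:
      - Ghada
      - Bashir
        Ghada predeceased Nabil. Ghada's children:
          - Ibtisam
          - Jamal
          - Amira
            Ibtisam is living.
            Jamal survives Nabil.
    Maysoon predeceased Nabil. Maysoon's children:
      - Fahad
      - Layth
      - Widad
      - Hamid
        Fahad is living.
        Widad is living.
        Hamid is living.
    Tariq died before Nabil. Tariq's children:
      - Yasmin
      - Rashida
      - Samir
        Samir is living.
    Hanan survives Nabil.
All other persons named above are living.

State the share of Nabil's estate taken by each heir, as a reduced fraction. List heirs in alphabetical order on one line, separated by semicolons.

There is no surviving spouse, so the entire estate passes to Nabil's descendants per capita at each generation.
At generation 1 (Farouk, Maysoon, Tariq, Hanan) there are 4 shares of (1)/4 = 1/4 each.
Living: Hanan — each takes 1/4.
Deceased: Farouk, Maysoon, and Tariq. Their combined 3/4 is pooled and carried to generation 2.
At generation 2 (Ghada, Bashir, Fahad, Layth, Widad, Hamid, Yasmin, Rashida, Samir) there are 9 shares of (3/4)/9 = 1/12 each.
Living: Bashir, Fahad, Layth, Widad, Hamid, Yasmin, Rashida, and Samir — each takes 1/12.
Deceased: Ghada. That 1/12 share is carried to generation 3.
At generation 3 (Ibtisam, Jamal, Amira) there are 3 shares of (1/12)/3 = 1/36 each.
Living: Ibtisam, Jamal, and Amira — each takes 1/36.

Amira 1/36; Bashir 1/12; Fahad 1/12; Hamid 1/12; Hanan 1/4; Ibtisam 1/36; Jamal 1/36; Layth 1/12; Rashida 1/12; Samir 1/12; Widad 1/12; Yasmin 1/12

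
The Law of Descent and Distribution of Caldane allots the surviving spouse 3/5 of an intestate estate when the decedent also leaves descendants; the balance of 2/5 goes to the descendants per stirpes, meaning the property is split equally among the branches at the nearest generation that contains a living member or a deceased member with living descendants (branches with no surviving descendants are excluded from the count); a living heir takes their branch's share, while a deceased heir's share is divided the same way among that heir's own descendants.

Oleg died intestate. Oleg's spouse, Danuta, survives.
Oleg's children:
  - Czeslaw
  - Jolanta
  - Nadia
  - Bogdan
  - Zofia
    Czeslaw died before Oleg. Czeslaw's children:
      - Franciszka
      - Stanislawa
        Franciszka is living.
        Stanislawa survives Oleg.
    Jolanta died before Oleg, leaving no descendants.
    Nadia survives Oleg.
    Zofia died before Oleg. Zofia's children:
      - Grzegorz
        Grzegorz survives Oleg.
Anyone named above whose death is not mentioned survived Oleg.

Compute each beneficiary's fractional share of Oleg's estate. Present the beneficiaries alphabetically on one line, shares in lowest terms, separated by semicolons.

Danuta, as surviving spouse, takes 3/5.
The remaining 2/5 passes to Oleg's descendants per stirpes.
Jolanta left no surviving issue, so that branch lapses and is disregarded.
The 2/5 is divided into 4 equal shares of 1/10 among Czeslaw, Nadia, Bogdan, Zofia.
Czeslaw predeceased; the 1/10 allotted to Czeslaw's branch passes to Czeslaw's issue by representation.
The 1/10 is divided into 2 equal shares of 1/20 among Franciszka, Stanislawa.
Franciszka is living and takes 1/20.
Stanislawa is living and takes 1/20.
Nadia is living and takes 1/10.
Bogdan is living and takes 1/10.
Zofia predeceased; the 1/10 allotted to Zofia's branch passes to Zofia's issue by representation.
Grzegorz is the sole taker at this level and receives the full 1/10.

Bogdan 1/10; Danuta 3/5; Franciszka 1/20; Grzegorz 1/10; Nadia 1/10; Stanislawa 1/20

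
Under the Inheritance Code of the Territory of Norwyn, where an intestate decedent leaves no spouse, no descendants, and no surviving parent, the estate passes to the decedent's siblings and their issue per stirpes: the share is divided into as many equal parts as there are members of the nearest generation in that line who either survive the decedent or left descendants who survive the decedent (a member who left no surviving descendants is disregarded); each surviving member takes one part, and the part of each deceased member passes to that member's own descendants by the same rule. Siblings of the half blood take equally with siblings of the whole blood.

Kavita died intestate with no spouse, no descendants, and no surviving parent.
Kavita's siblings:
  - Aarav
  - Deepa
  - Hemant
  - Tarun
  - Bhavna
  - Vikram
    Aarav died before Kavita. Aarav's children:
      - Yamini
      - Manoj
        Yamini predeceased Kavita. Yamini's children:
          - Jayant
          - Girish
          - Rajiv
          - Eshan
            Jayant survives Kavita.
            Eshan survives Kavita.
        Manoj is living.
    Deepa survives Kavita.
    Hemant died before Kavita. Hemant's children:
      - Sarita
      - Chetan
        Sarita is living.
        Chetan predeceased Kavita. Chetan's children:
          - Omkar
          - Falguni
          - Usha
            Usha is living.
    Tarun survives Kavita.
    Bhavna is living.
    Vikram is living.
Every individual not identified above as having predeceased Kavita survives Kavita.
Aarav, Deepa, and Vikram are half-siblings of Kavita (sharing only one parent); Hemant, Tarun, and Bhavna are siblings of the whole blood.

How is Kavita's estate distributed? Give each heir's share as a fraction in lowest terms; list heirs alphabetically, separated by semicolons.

No spouse, descendants, or parent survives, so the estate passes to Kavita's siblings per stirpes.
Half-blood and whole-blood siblings take equally under the stated rule.
The estate is divided into 6 equal shares of 1/6 among Aarav, Deepa, Hemant, Tarun, Bhavna, Vikram.
Aarav predeceased; the 1/6 allotted to Aarav's branch passes to Aarav's issue by representation.
The 1/6 is divided into 2 equal shares of 1/12 among Yamini, Manoj.
Yamini predeceased; the 1/12 allotted to Yamini's branch passes to Yamini's issue by representation.
The 1/12 is divided into 4 equal shares of 1/48 among Jayant, Girish, Rajiv, Eshan.
Jayant is living and takes 1/48.
Girish is living and takes 1/48.
Rajiv is living and takes 1/48.
Eshan is living and takes 1/48.
Manoj is living and takes 1/12.
Deepa is living and takes 1/6.
Hemant predeceased; the 1/6 allotted to Hemant's branch passes to Hemant's issue by representation.
The 1/6 is divided into 2 equal shares of 1/12 among Sarita, Chetan.
Sarita is living and takes 1/12.
Chetan predeceased; the 1/12 allotted to Chetan's branch passes to Chetan's issue by representation.
The 1/12 is divided into 3 equal shares of 1/36 among Omkar, Falguni, Usha.
Omkar is living and takes 1/36.
Falguni is living and takes 1/36.
Usha is living and takes 1/36.
Tarun is living and takes 1/6.
Bhavna is living and takes 1/6.
Vikram is living and takes 1/6.

Bhavna 1/6; Deepa 1/6; Eshan 1/48; Falguni 1/36; Girish 1/48; Jayant 1/48; Manoj 1/12; Omkar 1/36; Rajiv 1/48; Sarita 1/12; Tarun 1/6; Usha 1/36; Vikram 1/6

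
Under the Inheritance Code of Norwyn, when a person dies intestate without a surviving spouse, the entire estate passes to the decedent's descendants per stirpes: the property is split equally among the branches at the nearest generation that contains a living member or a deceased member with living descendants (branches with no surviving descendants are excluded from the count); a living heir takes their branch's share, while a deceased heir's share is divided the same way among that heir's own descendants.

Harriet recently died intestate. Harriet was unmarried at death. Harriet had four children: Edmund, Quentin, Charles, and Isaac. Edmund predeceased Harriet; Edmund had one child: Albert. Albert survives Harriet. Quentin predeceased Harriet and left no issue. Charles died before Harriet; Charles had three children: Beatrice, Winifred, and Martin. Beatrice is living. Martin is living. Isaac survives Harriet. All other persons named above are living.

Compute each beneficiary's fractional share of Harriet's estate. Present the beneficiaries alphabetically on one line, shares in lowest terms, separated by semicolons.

Albert 1/3; Beatrice 1/9; Isaac 1/3; Martin 1/9; Winifred 1/9

There is no surviving spouse, so the entire estate passes to Harriet's descendants per stirpes.
Quentin left no surviving issue, so that branch lapses and is disregarded.
The estate is divided into 3 equal shares of 1/3 among Edmund, Charles, Isaac.
Edmund predeceased; the 1/3 allotted to Edmund's branch passes to Edmund's issue by representation.
Albert is the sole taker at this level and receives the full 1/3.
Charles predeceased; the 1/3 allotted to Charles's branch passes to Charles's issue by representation.
The 1/3 is divided into 3 equal shares of 1/9 among Beatrice, Winifred, Martin.
Beatrice is living and takes 1/9.
Winifred is living and takes 1/9.
Martin is living and takes 1/9.
Isaac is living and takes 1/3.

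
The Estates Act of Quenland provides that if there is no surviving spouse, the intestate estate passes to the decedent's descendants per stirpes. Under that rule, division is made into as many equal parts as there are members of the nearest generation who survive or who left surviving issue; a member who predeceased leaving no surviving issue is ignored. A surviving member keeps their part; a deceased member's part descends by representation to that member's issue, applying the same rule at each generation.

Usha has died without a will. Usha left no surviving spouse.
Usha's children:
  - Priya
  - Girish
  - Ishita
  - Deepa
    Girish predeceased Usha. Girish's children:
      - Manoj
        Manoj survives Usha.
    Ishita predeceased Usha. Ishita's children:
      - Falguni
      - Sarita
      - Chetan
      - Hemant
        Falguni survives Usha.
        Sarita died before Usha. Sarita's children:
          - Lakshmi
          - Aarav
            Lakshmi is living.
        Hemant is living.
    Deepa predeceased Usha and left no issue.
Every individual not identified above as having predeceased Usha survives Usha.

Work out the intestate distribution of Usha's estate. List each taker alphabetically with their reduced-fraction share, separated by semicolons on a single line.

Aarav 1/24; Chetan 1/12; Falguni 1/12; Hemant 1/12; Lakshmi 1/24; Manoj 1/3; Priya 1/3

There is no surviving spouse, so the entire estate passes to Usha's descendants per stirpes.
Deepa left no surviving issue, so that branch lapses and is disregarded.
The estate is divided into 3 equal shares of 1/3 among Priya, Girish, Ishita.
Priya is living and takes 1/3.
Girish predeceased; the 1/3 allotted to Girish's branch passes to Girish's issue by representation.
Manoj is the sole taker at this level and receives the full 1/3.
Ishita predeceased; the 1/3 allotted to Ishita's branch passes to Ishita's issue by representation.
The 1/3 is divided into 4 equal shares of 1/12 among Falguni, Sarita, Chetan, Hemant.
Falguni is living and takes 1/12.
Sarita predeceased; the 1/12 allotted to Sarita's branch passes to Sarita's issue by representation.
The 1/12 is divided into 2 equal shares of 1/24 among Lakshmi, Aarav.
Lakshmi is living and takes 1/24.
Aarav is living and takes 1/24.
Chetan is living and takes 1/12.
Hemant is living and takes 1/12.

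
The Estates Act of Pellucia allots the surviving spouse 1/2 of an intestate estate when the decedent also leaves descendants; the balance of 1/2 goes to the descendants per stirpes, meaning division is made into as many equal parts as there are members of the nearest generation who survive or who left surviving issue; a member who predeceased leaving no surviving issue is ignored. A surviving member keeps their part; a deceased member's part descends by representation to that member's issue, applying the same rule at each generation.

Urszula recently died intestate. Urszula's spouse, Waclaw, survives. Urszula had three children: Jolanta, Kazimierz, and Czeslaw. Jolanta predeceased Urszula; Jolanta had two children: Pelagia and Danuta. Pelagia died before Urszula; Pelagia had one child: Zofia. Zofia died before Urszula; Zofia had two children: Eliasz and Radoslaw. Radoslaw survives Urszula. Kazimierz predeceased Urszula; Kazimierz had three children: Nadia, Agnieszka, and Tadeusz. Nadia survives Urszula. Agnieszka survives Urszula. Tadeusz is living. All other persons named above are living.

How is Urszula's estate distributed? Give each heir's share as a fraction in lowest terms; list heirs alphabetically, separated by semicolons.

Waclaw, as surviving spouse, takes 1/2.
The remaining 1/2 passes to Urszula's descendants per stirpes.
The 1/2 is divided into 3 equal shares of 1/6 among Jolanta, Kazimierz, Czeslaw.
Jolanta predeceased; the 1/6 allotted to Jolanta's branch passes to Jolanta's issue by representation.
The 1/6 is divided into 2 equal shares of 1/12 among Pelagia, Danuta.
Pelagia predeceased; the 1/12 allotted to Pelagia's branch passes to Pelagia's issue by representation.
Zofia's line is the sole branch at this level, so the full 1/12 passes to Zofia's issue by representation.
The 1/12 is divided into 2 equal shares of 1/24 among Eliasz, Radoslaw.
Eliasz is living and takes 1/24.
Radoslaw is living and takes 1/24.
Danuta is living and takes 1/12.
Kazimierz predeceased; the 1/6 allotted to Kazimierz's branch passes to Kazimierz's issue by representation.
The 1/6 is divided into 3 equal shares of 1/18 among Nadia, Agnieszka, Tadeusz.
Nadia is living and takes 1/18.
Agnieszka is living and takes 1/18.
Tadeusz is living and takes 1/18.
Czeslaw is living and takes 1/6.

Agnieszka 1/18; Czeslaw 1/6; Danuta 1/12; Eliasz 1/24; Nadia 1/18; Radoslaw 1/24; Tadeusz 1/18; Waclaw 1/2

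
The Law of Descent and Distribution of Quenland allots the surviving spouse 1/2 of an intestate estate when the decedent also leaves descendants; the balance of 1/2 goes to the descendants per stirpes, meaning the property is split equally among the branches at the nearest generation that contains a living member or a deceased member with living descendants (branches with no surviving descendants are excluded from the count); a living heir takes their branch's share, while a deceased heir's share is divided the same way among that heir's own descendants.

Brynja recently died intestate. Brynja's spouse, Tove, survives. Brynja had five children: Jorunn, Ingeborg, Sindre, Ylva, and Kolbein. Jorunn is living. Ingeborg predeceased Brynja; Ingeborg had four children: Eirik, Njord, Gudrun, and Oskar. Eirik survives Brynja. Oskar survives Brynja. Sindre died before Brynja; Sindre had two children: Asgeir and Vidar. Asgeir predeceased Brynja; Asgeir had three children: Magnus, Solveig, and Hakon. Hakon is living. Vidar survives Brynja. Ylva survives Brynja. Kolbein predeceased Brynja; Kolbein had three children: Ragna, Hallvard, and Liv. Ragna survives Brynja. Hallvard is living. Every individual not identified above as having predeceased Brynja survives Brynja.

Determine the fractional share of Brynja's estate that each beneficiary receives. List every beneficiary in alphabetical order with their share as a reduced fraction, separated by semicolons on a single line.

Eirik 1/40; Gudrun 1/40; Hakon 1/60; Hallvard 1/30; Jorunn 1/10; Liv 1/30; Magnus 1/60; Njord 1/40; Oskar 1/40; Ragna 1/30; Solveig 1/60; Tove 1/2; Vidar 1/20; Ylva 1/10

Tove, as surviving spouse, takes 1/2.
The remaining 1/2 passes to Brynja's descendants per stirpes.
The 1/2 is divided into 5 equal shares of 1/10 among Jorunn, Ingeborg, Sindre, Ylva, Kolbein.
Jorunn is living and takes 1/10.
Ingeborg predeceased; the 1/10 allotted to Ingeborg's branch passes to Ingeborg's issue by representation.
The 1/10 is divided into 4 equal shares of 1/40 among Eirik, Njord, Gudrun, Oskar.
Eirik is living and takes 1/40.
Njord is living and takes 1/40.
Gudrun is living and takes 1/40.
Oskar is living and takes 1/40.
Sindre predeceased; the 1/10 allotted to Sindre's branch passes to Sindre's issue by representation.
The 1/10 is divided into 2 equal shares of 1/20 among Asgeir, Vidar.
Asgeir predeceased; the 1/20 allotted to Asgeir's branch passes to Asgeir's issue by representation.
The 1/20 is divided into 3 equal shares of 1/60 among Magnus, Solveig, Hakon.
Magnus is living and takes 1/60.
Solveig is living and takes 1/60.
Hakon is living and takes 1/60.
Vidar is living and takes 1/20.
Ylva is living and takes 1/10.
Kolbein predeceased; the 1/10 allotted to Kolbein's branch passes to Kolbein's issue by representation.
The 1/10 is divided into 3 equal shares of 1/30 among Ragna, Hallvard, Liv.
Ragna is living and takes 1/30.
Hallvard is living and takes 1/30.
Liv is living and takes 1/30.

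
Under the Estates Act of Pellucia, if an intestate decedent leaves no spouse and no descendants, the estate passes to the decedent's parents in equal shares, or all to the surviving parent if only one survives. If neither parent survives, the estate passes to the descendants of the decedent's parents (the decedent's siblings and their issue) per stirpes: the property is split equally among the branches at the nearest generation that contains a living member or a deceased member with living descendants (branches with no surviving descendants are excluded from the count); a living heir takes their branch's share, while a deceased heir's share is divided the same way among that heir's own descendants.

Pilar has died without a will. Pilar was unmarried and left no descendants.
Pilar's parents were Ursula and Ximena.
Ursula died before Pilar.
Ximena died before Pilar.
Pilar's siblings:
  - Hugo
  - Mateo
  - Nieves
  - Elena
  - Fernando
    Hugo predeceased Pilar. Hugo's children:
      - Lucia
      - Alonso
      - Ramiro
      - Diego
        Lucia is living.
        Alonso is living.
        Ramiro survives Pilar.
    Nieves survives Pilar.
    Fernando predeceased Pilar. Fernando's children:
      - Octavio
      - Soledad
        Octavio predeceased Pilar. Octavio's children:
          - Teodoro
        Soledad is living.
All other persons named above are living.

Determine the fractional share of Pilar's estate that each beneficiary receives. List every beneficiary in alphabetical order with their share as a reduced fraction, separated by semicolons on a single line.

Alonso 1/20; Diego 1/20; Elena 1/5; Lucia 1/20; Mateo 1/5; Nieves 1/5; Ramiro 1/20; Soledad 1/10; Teodoro 1/10

Neither parent survives and there are no descendants, so the estate passes to Pilar's siblings and their issue per stirpes.
The estate is divided into 5 equal shares of 1/5 among Hugo, Mateo, Nieves, Elena, Fernando.
Hugo predeceased; the 1/5 allotted to Hugo's branch passes to Hugo's issue by representation.
The 1/5 is divided into 4 equal shares of 1/20 among Lucia, Alonso, Ramiro, Diego.
Lucia is living and takes 1/20.
Alonso is living and takes 1/20.
Ramiro is living and takes 1/20.
Diego is living and takes 1/20.
Mateo is living and takes 1/5.
Nieves is living and takes 1/5.
Elena is living and takes 1/5.
Fernando predeceased; the 1/5 allotted to Fernando's branch passes to Fernando's issue by representation.
The 1/5 is divided into 2 equal shares of 1/10 among Octavio, Soledad.
Octavio predeceased; the 1/10 allotted to Octavio's branch passes to Octavio's issue by representation.
Teodoro is the sole taker at this level and receives the full 1/10.
Soledad is living and takes 1/10.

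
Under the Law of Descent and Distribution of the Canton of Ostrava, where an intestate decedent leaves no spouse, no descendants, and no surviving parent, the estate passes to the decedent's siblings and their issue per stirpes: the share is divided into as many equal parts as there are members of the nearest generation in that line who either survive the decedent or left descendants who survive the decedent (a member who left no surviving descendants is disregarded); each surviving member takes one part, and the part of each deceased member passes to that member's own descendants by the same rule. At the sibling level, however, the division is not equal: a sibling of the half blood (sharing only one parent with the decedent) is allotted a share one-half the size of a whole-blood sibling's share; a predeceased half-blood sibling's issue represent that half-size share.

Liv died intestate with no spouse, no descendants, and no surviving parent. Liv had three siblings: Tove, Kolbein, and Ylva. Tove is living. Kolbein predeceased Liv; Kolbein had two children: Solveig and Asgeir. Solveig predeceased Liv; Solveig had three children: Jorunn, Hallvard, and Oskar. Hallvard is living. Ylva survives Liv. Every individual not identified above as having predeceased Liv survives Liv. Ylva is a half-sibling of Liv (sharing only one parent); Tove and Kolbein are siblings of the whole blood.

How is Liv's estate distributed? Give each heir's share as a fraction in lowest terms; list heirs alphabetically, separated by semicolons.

No spouse, descendants, or parent survives, so the estate passes to Liv's siblings per stirpes.
Half-blood siblings count for one-half the weight of whole-blood siblings at the initial division.
Dividing 1 in proportion to weights (total weight 5/2): Tove (weight 1) → 2/5; Kolbein (weight 1) → 2/5; Ylva (weight 1/2) → 1/5.
Tove is living and takes 2/5.
Kolbein predeceased; the 2/5 allotted to Kolbein's branch passes to Kolbein's issue by representation.
The 2/5 is divided into 2 equal shares of 1/5 among Solveig, Asgeir.
Solveig predeceased; the 1/5 allotted to Solveig's branch passes to Solveig's issue by representation.
The 1/5 is divided into 3 equal shares of 1/15 among Jorunn, Hallvard, Oskar.
Jorunn is living and takes 1/15.
Hallvard is living and takes 1/15.
Oskar is living and takes 1/15.
Asgeir is living and takes 1/5.
Ylva is living and takes 1/5.

Asgeir 1/5; Hallvard 1/15; Jorunn 1/15; Oskar 1/15; Tove 2/5; Ylva 1/5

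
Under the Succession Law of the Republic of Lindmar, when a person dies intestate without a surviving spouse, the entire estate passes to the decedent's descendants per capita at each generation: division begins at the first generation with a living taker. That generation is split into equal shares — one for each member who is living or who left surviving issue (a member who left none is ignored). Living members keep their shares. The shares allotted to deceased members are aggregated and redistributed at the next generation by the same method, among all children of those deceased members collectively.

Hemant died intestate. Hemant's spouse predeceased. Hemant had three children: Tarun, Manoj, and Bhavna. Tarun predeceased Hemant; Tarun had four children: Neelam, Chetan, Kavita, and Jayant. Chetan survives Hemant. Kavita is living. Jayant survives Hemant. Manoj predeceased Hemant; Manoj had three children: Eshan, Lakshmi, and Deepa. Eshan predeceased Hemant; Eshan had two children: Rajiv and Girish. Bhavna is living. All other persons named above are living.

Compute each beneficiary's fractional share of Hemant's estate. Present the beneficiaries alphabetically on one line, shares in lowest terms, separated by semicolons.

There is no surviving spouse, so the entire estate passes to Hemant's descendants per capita at each generation.
At generation 1 (Tarun, Manoj, Bhavna) there are 3 shares of (1)/3 = 1/3 each.
Living: Bhavna — each takes 1/3.
Deceased: Tarun and Manoj. Their combined 2/3 is pooled and carried to generation 2.
At generation 2 (Neelam, Chetan, Kavita, Jayant, Eshan, Lakshmi, Deepa) there are 7 shares of (2/3)/7 = 2/21 each.
Living: Neelam, Chetan, Kavita, Jayant, Lakshmi, and Deepa — each takes 2/21.
Deceased: Eshan. That 2/21 share is carried to generation 3.
At generation 3 (Rajiv, Girish) there are 2 shares of (2/21)/2 = 1/21 each.
Living: Rajiv and Girish — each takes 1/21.

Bhavna 1/3; Chetan 2/21; Deepa 2/21; Girish 1/21; Jayant 2/21; Kavita 2/21; Lakshmi 2/21; Neelam 2/21; Rajiv 1/21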